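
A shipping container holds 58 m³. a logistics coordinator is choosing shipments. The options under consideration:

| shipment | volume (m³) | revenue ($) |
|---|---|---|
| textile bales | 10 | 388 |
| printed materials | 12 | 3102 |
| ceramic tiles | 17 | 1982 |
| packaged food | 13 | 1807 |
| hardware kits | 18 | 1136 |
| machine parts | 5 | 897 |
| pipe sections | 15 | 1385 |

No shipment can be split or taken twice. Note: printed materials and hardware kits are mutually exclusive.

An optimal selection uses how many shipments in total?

4

Optimal total is 8276.
printed materials + ceramic tiles + packaged food + pipe sections hits 8276 at 57 m³.
Any selection reaching 8276 contains exactly 4 shipments.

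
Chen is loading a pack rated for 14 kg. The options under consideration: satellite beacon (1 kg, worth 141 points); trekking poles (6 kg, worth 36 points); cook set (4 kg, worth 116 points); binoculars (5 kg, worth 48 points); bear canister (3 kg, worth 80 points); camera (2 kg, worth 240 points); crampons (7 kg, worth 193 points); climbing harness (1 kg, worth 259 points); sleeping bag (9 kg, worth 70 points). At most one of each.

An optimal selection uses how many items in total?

Optimal total is 913.
One optimal bundle: satellite beacon + bear canister + camera + crampons + climbing harness (14 kg).
Every optimal selection uses 5 items.

5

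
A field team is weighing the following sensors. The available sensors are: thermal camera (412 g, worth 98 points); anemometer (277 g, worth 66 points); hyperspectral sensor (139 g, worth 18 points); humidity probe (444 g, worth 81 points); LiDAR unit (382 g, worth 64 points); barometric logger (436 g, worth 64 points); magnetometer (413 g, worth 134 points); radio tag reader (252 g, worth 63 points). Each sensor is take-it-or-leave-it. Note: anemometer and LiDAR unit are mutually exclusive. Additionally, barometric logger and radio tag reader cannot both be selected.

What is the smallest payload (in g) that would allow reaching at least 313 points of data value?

Need the lightest bundle worth ≥ 313.
Taking thermal camera + hyperspectral sensor + magnetometer + radio tag reader gives 313 (≥ 313) for 1216 g.
Any bundle with less than 1216 g falls short of 313.

1216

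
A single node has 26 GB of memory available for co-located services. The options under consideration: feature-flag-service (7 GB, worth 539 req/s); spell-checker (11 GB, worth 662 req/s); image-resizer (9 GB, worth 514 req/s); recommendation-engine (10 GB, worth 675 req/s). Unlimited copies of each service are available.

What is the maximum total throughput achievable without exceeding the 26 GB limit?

1753

A density-first pass picks 3×feature-flag-service — 1617 at 21 GB.
The 7 GB tied up in feature-flag-service is better spent on recommendation-engine — total rises to 1753 (24 GB).
Every other selection either busts 26 GB or fails to beat 1753.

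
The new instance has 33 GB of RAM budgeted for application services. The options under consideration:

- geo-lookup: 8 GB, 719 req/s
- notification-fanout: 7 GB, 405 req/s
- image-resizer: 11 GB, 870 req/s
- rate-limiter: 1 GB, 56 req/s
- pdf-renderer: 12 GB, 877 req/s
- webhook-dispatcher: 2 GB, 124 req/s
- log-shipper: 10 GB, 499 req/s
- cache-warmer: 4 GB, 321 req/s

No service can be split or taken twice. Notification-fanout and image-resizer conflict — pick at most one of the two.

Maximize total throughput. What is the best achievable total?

By throughput per GB: geo-lookup 89.88, cache-warmer 80.25, image-resizer 79.09 lead.
Geo-lookup + image-resizer + pdf-renderer + webhook-dispatcher uses 33 of the 33 GB and totals 2590.
Runner-up geo-lookup + image-resizer + rate-limiter + pdf-renderer tops out at 2522.

2590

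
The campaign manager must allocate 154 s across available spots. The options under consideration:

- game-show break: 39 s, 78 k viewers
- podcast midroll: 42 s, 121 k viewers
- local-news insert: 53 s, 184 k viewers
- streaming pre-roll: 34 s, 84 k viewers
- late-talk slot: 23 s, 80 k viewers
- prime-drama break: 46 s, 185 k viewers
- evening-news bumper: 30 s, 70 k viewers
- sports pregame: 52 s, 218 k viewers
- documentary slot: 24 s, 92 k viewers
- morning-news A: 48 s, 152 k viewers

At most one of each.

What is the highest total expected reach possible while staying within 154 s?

Ranking by ratio (expected reach/s): sports pregame 4.19, prime-drama break 4.02, documentary slot 3.83, late-talk slot 3.48.
Filling by ratio: late-talk slot + prime-drama break + sports pregame + documentary slot for 575, with 9 s left unused.
Dropping late-talk slot and documentary slot frees 47 s; slotting in local-news insert (53 s) lifts the total to 587 at 151 s.
Every other selection either busts 154 s or fails to beat 587.

587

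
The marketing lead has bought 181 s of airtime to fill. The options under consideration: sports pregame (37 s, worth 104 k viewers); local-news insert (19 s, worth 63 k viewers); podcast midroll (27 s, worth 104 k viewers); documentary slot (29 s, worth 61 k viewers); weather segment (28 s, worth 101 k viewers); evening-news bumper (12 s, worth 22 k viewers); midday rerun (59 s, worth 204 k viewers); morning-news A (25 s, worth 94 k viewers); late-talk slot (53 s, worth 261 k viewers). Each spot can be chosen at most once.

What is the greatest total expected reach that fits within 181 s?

692

Greedy by ratio would take local-news insert + podcast midroll + documentary slot + weather segment + morning-news A + late-talk slot: 181 s used, total 684.
But podcast midroll + weather segment + evening-news bumper + midday rerun + late-talk slot fits in 179 s and reaches 692.
Runner-up podcast midroll + evening-news bumper + midday rerun + morning-news A + late-talk slot tops out at 685.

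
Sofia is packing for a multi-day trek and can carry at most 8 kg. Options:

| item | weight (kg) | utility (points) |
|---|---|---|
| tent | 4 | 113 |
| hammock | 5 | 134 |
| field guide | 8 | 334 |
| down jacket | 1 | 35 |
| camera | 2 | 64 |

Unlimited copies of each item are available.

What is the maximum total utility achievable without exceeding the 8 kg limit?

334

Ranking by ratio (utility/kg): field guide 41.75, down jacket 35.00, camera 32.00.
Taking field guide: 8 kg used, 334 in utility.
Nothing else within 8 kg beats 334.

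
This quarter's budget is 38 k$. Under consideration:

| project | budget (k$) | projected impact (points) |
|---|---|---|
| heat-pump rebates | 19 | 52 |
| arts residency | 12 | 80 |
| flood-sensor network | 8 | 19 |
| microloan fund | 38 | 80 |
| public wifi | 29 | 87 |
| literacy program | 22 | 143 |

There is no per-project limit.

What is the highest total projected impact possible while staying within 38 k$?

240

3×arts residency uses 36 of the 38 k$ and totals 240.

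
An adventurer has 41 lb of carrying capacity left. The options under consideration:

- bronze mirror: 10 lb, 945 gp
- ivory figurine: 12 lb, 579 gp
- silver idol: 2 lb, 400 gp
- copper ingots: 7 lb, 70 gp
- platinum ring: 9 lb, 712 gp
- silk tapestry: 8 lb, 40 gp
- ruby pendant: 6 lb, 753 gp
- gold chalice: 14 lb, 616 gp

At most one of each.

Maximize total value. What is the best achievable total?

3426

Density check — silver idol 200.00, ruby pendant 125.50, bronze mirror 94.50, platinum ring 79.11 are the best per lb.
A density-first pass picks bronze mirror + ivory figurine + silver idol + platinum ring + ruby pendant — 3389 at 39 lb.
Replace ivory figurine with gold chalice: the trade gains 37 net, giving 3426 at 41 lb.
Nothing else within 41 lb beats 3426.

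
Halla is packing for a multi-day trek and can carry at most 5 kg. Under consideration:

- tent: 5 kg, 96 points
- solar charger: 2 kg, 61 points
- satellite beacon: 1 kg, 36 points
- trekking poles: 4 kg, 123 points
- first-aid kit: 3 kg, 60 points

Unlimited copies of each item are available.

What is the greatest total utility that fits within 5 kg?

180

Best packing: 5×satellite beacon — 5 kg, 180 total.
Every other selection either busts 5 kg or fails to beat 180.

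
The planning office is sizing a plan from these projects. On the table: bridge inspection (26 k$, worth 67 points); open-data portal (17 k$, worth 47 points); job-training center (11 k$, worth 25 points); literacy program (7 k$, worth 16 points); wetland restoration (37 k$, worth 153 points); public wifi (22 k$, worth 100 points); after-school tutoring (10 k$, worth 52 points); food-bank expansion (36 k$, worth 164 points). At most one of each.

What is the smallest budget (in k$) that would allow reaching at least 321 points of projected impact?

75

Look for the lowest-budget combination reaching 321.
Taking literacy program + public wifi + after-school tutoring + food-bank expansion gives 332 (≥ 321) for 75 k$.
Any bundle with less than 75 k$ falls short of 321.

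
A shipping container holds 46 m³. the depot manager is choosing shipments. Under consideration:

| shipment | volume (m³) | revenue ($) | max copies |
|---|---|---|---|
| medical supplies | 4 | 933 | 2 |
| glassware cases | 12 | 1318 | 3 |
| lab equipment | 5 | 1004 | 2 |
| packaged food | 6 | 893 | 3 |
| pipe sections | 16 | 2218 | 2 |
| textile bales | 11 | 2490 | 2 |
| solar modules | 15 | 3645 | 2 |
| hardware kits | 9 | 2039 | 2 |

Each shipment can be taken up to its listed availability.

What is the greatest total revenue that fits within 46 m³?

10784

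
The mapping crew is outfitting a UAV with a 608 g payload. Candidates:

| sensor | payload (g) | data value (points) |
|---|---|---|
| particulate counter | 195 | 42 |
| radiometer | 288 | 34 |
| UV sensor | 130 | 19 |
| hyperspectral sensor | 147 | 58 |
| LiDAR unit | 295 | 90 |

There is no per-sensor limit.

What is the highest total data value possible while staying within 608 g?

4×hyperspectral sensor uses 588 of the 608 g and totals 232.
Every other selection either busts 608 g or fails to beat 232.

232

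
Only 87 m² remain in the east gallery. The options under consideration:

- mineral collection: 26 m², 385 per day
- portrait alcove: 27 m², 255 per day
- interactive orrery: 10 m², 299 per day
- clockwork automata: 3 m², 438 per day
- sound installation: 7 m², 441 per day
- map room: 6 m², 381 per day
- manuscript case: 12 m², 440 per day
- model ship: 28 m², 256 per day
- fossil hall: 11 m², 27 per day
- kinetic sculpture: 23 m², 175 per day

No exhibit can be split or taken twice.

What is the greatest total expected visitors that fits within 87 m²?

2559

Best packing: mineral collection + interactive orrery + clockwork automata + sound installation + map room + manuscript case + kinetic sculpture — 87 m², 2559 total.
Every other selection either busts 87 m² or fails to beat 2559.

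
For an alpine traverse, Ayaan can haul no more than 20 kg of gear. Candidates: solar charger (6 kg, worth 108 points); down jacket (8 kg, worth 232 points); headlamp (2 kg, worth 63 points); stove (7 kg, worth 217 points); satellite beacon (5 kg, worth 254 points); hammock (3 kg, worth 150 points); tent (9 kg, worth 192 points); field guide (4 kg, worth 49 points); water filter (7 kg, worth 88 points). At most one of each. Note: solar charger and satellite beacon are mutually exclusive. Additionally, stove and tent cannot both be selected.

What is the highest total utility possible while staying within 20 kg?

703

A density-first pass picks headlamp + stove + satellite beacon + hammock — 684 at 17 kg.
The 5 kg tied up in headlamp and hammock is better spent on down jacket — total rises to 703 (20 kg).
Nothing else feasible within 20 kg beats 703.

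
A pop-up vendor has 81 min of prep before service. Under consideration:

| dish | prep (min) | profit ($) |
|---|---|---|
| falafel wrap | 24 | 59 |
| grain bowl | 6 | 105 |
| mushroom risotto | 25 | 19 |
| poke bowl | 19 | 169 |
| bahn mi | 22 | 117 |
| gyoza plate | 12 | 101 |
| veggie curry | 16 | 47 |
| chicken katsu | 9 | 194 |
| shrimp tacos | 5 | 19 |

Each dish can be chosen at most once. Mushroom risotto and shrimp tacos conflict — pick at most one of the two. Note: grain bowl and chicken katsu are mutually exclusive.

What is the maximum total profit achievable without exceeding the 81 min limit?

Ranking by ratio (profit/min): chicken katsu 21.56, grain bowl 17.50, poke bowl 8.89.
Taking poke bowl + bahn mi + gyoza plate + veggie curry + chicken katsu: 78 min used, 628 in profit.
The spare 3 min is too small for any remaining dish, and no feasible exchange beats 628.

628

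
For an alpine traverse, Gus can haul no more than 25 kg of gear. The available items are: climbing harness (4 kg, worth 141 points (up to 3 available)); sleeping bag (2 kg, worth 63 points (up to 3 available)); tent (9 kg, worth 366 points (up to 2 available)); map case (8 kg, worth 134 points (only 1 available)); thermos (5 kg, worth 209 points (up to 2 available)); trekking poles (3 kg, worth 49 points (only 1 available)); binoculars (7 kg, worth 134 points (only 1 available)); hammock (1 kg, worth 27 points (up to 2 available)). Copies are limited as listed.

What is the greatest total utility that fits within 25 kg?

Taking the top-ratio items first gives climbing harness + sleeping bag + tent + 2×thermos for 988 (25 kg).
Replace climbing harness and thermos with tent: the trade gains 16 net, giving 1004 at 25 kg.
Nothing else within 25 kg beats 1004.

1004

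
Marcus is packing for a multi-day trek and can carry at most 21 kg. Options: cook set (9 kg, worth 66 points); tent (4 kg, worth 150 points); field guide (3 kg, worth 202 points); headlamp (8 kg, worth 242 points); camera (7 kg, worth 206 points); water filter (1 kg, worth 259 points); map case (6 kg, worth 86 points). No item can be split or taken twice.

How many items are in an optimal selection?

Best achievable utility is 909.
field guide + headlamp + camera + water filter hits 909 at 19 kg.
Every optimal selection uses 4 items.

4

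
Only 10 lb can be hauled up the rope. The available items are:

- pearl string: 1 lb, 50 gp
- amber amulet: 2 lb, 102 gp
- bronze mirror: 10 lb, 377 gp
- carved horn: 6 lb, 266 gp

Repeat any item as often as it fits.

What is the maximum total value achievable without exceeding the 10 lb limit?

510

5×amber amulet uses 10 of the 10 lb and totals 510.
Nothing else within 10 lb beats 510.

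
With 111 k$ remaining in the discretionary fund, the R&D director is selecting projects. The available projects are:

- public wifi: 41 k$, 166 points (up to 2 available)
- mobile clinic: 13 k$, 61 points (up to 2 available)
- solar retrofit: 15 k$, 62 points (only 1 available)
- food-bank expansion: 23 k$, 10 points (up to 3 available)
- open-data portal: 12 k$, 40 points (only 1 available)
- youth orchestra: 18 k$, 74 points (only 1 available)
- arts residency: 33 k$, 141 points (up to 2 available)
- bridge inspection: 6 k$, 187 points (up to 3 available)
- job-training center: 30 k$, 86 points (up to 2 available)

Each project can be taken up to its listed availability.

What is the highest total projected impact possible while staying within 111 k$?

965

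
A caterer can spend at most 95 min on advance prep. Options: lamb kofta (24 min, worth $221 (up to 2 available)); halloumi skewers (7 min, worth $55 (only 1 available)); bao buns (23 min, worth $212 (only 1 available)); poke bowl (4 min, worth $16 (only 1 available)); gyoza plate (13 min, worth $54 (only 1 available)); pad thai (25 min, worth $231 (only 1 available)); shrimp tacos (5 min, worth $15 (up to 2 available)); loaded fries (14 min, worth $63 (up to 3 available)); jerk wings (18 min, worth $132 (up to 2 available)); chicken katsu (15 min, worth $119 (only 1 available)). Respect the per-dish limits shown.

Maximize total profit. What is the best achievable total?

Filling by ratio: lamb kofta + halloumi skewers + bao buns + pad thai + chicken katsu for 838, with 1 min left unused.
The 23 min tied up in bao buns is better spent on lamb kofta — total rises to 847 (95 min).
Every other selection either busts 95 min or exceeds an availability limit or fails to beat 847.

847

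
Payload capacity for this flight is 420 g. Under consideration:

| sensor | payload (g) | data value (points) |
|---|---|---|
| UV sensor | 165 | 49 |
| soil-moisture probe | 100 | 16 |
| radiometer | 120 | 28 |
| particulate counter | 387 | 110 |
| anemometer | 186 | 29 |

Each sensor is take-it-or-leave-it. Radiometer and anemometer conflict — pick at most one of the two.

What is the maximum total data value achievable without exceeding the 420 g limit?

Ranking by ratio (data value/g): UV sensor 0.30, particulate counter 0.28, radiometer 0.23.
A density-first pass picks UV sensor + soil-moisture probe + radiometer — 93 at 385 g.
Dropping UV sensor and soil-moisture probe and radiometer frees 385 g; slotting in particulate counter (387 g) lifts the total to 110 at 387 g.
The spare 33 g is too small for any remaining sensor, and no feasible exchange beats 110.

110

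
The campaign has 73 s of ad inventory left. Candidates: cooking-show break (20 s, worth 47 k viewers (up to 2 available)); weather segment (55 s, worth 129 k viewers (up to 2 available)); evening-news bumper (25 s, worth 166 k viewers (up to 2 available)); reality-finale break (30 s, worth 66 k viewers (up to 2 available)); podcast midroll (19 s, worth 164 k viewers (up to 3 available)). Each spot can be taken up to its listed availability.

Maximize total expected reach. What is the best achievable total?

496

Greedy by ratio would take 3×podcast midroll: 57 s used, total 492.
Replace 2×podcast midroll with 2×evening-news bumper: the trade gains 4 net, giving 496 at 69 s.
The spare 4 s is too small for any remaining spot, and no exchange beats 496.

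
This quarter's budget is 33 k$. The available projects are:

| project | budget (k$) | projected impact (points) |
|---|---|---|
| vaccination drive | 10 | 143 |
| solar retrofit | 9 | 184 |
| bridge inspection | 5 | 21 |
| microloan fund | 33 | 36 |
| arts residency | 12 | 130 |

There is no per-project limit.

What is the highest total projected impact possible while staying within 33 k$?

573

By projected impact per k$: solar retrofit 20.44, vaccination drive 14.30, arts residency 10.83 lead.
The ratio ordering already packs tightly: 3×solar retrofit + bridge inspection, 32 k$, 573.
That's the maximum — no swap from here does better than 573.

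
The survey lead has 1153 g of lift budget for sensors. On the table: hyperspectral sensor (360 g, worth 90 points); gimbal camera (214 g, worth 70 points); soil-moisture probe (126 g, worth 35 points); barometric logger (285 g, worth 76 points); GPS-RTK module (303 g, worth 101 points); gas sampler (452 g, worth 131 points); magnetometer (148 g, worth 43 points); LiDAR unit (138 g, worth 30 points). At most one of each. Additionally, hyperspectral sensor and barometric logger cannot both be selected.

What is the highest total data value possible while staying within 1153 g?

345

Best packing: gimbal camera + GPS-RTK module + gas sampler + magnetometer — 1117 g, 345 total.
Runner-up hyperspectral sensor + gimbal camera + soil-moisture probe + GPS-RTK module + magnetometer tops out at 339.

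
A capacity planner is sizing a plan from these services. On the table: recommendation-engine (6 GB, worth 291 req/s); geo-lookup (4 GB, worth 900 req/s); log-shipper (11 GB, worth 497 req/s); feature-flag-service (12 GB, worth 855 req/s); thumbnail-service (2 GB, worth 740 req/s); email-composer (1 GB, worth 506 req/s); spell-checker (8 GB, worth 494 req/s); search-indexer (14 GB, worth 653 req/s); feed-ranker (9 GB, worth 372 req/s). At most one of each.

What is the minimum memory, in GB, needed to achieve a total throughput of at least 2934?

19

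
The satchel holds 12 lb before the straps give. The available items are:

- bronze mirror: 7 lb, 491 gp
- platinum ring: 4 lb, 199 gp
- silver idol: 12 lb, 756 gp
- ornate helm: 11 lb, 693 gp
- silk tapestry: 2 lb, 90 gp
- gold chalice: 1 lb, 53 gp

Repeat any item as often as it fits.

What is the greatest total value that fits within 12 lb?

Density check — bronze mirror 70.14, silver idol 63.00, ornate helm 63.00 are the best per lb.
Taking bronze mirror + 5×gold chalice: 12 lb used, 756 in value.

756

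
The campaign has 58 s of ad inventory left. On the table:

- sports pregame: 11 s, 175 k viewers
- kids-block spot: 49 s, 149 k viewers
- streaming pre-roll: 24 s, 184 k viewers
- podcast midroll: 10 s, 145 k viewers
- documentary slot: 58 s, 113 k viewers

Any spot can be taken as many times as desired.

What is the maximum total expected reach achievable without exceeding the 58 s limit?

5×sports pregame uses 55 of the 58 s and totals 875.

875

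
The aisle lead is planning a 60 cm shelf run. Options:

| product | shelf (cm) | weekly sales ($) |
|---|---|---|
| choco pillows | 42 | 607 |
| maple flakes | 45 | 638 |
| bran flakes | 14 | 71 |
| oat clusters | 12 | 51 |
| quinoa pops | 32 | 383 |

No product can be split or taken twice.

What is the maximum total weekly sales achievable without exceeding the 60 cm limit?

709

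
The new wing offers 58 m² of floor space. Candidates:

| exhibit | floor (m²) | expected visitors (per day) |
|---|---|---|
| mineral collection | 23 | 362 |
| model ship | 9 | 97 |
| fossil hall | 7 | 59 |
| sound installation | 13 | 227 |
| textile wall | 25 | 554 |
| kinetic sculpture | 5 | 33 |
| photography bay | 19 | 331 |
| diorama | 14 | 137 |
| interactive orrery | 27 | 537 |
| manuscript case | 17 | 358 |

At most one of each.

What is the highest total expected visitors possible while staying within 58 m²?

Taking sound installation + textile wall + manuscript case: 55 m² used, 1139 in expected visitors.
Runner-up textile wall + kinetic sculpture + interactive orrery tops out at 1124.

1139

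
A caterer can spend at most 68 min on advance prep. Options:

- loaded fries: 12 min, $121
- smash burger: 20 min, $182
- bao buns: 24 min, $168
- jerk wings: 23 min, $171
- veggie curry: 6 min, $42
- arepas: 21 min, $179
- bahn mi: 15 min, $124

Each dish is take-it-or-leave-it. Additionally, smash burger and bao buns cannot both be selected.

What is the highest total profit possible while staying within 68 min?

606

The ratio ordering already packs tightly: loaded fries + smash burger + arepas + bahn mi, 68 min, 606.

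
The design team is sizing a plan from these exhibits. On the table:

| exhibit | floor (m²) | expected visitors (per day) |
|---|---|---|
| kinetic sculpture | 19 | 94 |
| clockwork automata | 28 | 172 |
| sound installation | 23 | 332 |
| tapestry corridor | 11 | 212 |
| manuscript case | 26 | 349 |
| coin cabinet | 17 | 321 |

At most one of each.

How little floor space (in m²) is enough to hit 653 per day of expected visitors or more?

Minimise m² subject to total expected visitors ≥ 653.
Taking sound installation + coin cabinet gives 653 (≥ 653) for 40 m².
Below 40 m² the best achievable stays under 653.

40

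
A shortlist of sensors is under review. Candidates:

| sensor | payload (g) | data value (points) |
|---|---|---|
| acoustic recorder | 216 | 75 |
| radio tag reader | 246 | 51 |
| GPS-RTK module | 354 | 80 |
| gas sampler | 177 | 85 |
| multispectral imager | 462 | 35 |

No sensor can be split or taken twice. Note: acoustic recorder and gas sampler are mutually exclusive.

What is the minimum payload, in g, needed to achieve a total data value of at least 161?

Need the lightest bundle worth ≥ 161.
GPS-RTK module + gas sampler: 165 data value at 531 g.
Below 531 g the best achievable stays under 161.

531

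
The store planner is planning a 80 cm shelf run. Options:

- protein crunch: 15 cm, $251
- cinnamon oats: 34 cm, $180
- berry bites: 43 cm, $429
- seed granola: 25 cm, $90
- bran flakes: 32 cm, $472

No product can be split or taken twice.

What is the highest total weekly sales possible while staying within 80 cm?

901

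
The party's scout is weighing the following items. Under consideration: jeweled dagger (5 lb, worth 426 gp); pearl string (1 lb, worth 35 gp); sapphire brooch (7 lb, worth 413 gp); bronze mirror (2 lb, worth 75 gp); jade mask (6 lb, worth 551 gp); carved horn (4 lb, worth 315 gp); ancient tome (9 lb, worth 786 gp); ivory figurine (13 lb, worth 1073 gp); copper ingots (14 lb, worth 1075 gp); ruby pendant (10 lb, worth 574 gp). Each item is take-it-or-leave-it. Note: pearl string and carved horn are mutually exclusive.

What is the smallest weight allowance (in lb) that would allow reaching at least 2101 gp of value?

26

Need the lightest bundle worth ≥ 2101.
jeweled dagger + bronze mirror + jade mask + carved horn + ancient tome reaches 2153 using 26 lb.
Any bundle with less than 26 lb falls short of 2101.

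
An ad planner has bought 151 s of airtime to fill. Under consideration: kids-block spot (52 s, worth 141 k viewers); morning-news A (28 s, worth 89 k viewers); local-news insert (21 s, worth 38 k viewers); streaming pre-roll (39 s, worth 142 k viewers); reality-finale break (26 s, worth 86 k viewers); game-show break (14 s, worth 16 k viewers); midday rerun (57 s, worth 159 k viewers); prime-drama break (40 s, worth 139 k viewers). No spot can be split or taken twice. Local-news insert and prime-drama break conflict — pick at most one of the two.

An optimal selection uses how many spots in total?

Best achievable expected reach is 476.
One optimal bundle: morning-news A + streaming pre-roll + reality-finale break + midday rerun (150 s).
All optima have 4 spots.

4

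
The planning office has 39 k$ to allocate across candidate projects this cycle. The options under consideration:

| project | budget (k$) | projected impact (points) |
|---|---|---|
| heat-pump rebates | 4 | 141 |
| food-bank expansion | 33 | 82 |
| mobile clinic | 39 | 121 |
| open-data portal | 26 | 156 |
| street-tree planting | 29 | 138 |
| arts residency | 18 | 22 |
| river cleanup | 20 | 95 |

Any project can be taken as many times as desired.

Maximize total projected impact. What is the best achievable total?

Best packing: 9×heat-pump rebates — 36 k$, 1269 total.
That's the maximum — no swap from here does better than 1269.

1269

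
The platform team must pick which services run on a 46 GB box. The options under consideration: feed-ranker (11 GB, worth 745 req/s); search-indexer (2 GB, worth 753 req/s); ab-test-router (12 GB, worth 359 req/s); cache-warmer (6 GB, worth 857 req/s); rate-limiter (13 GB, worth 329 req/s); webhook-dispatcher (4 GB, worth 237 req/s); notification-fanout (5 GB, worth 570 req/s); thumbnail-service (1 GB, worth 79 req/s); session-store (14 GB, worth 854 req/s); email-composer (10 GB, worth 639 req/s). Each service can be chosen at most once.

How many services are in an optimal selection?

7

Best achievable throughput is 4095.
feed-ranker + search-indexer + cache-warmer + webhook-dispatcher + notification-fanout + thumbnail-service + session-store hits 4095 at 43 GB.
Any selection reaching 4095 contains exactly 7 services.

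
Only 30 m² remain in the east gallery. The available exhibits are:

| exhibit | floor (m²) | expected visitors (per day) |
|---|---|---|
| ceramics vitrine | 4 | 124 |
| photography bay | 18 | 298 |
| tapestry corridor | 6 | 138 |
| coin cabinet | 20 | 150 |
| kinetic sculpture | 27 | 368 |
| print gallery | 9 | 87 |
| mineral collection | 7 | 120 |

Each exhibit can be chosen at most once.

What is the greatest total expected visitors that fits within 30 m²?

560

A density-first pass picks ceramics vitrine + tapestry corridor + print gallery + mineral collection — 469 at 26 m².
Dropping print gallery and mineral collection frees 16 m²; slotting in photography bay (18 m²) lifts the total to 560 at 28 m².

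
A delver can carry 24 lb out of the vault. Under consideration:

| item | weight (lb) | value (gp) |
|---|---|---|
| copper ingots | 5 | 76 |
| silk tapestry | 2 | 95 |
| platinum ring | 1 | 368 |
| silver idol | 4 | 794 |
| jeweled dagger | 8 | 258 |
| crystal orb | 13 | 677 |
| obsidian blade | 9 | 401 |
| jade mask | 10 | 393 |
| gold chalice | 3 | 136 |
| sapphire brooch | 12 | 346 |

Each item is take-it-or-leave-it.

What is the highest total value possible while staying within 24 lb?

2070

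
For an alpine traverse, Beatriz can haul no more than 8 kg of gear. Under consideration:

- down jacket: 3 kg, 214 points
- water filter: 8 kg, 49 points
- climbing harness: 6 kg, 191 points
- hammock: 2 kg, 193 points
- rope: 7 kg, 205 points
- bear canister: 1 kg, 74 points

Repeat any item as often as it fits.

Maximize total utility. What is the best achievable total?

772

Ranking by ratio (utility/kg): hammock 96.50, bear canister 74.00, down jacket 71.33.
4×hammock uses 8 of the 8 kg and totals 772.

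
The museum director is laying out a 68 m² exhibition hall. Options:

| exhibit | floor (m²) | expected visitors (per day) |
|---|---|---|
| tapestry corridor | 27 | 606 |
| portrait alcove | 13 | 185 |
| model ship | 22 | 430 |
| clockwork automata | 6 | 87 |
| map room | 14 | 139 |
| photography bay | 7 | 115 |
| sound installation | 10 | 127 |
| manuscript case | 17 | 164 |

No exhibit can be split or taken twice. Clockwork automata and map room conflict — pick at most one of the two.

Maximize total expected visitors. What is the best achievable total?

Taking the top-ratio exhibits first gives tapestry corridor + model ship + clockwork automata + photography bay for 1238 (62 m²).
The 7 m² tied up in photography bay is better spent on portrait alcove — total rises to 1308 (68 m²).

1308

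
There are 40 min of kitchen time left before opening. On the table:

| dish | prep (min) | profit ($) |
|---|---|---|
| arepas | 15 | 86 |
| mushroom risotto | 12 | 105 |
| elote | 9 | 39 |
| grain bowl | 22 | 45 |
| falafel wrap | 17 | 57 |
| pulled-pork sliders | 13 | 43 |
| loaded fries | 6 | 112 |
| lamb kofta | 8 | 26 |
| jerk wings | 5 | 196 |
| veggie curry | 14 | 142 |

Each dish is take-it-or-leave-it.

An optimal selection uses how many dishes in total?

4

Best achievable profit is 555.
For example mushroom risotto + loaded fries + jerk wings + veggie curry achieves it, using 37 min.
Any selection reaching 555 contains exactly 4 dishes.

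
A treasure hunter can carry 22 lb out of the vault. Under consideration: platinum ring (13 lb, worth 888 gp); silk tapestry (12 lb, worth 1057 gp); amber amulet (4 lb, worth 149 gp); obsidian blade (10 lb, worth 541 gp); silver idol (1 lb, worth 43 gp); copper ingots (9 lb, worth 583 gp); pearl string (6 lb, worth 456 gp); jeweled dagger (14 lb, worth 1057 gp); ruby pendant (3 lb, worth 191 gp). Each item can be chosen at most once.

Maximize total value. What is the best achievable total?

1747

Ranking by ratio (value/lb): silk tapestry 88.08, pearl string 76.00, jeweled dagger 75.50.
Best packing: silk tapestry + silver idol + pearl string + ruby pendant — 22 lb, 1747 total.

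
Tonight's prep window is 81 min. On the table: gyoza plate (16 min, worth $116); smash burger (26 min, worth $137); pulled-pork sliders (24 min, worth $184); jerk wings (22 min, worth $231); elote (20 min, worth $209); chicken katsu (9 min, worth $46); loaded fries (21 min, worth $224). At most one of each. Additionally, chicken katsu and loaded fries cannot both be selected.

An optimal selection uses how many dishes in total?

Best achievable profit is 780.
For example gyoza plate + jerk wings + elote + loaded fries achieves it, using 79 min.
Every optimal selection uses 4 dishes.

4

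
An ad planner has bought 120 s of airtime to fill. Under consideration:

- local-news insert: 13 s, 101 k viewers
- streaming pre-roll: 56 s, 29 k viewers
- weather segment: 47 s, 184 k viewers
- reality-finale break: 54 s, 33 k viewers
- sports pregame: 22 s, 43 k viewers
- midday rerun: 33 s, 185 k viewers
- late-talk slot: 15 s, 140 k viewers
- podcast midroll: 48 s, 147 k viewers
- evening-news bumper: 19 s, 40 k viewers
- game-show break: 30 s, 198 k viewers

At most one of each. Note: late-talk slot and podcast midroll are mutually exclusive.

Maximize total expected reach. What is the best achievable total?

Density check — late-talk slot 9.33, local-news insert 7.77, game-show break 6.60, midday rerun 5.61 are the best per s.
Greedy by ratio would take local-news insert + midday rerun + late-talk slot + evening-news bumper + game-show break: 110 s used, total 664.
The 19 s tied up in evening-news bumper is better spent on sports pregame — total rises to 667 (113 s).
That's the maximum — no feasible swap from here does better than 667.

667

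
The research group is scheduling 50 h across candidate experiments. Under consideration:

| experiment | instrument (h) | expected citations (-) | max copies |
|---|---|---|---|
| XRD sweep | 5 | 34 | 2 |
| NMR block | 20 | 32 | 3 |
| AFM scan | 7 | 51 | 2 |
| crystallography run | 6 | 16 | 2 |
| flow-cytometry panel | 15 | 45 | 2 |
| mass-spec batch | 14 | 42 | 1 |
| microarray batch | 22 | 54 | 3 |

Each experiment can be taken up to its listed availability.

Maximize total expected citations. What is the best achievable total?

244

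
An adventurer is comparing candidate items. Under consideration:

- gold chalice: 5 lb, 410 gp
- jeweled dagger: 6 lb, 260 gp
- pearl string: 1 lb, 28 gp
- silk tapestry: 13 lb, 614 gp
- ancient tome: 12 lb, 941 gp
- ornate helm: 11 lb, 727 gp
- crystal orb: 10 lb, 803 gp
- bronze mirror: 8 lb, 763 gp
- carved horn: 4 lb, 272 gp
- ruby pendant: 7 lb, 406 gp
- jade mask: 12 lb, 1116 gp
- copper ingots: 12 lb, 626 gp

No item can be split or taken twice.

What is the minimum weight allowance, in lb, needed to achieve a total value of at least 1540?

Need the lightest bundle worth ≥ 1540.
crystal orb + bronze mirror reaches 1566 using 18 lb.
Below 18 lb the best achievable stays under 1540.

18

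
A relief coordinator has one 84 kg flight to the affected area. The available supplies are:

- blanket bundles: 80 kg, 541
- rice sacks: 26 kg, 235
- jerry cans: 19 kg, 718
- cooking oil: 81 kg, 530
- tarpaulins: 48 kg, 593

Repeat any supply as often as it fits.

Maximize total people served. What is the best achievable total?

Taking 4×jerry cans: 76 kg used, 2872 in people served.
The spare 8 kg is too small for any remaining supply, and no exchange beats 2872.

2872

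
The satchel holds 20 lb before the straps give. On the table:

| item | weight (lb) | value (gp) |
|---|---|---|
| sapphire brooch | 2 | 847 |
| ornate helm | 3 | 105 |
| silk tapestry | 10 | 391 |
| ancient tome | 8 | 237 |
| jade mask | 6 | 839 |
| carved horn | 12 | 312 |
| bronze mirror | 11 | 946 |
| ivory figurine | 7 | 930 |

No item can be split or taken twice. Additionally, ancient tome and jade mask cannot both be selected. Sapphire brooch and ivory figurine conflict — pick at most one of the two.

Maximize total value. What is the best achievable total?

2632

Best packing: sapphire brooch + jade mask + bronze mirror — 19 lb, 2632 total.
The spare 1 lb is too small for any remaining item, and no feasible exchange beats 2632.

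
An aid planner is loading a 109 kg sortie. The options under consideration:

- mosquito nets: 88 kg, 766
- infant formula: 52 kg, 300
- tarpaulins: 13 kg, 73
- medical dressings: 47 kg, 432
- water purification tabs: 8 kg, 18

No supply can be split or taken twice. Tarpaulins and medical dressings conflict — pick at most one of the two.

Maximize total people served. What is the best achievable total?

857

Greedy by ratio would take infant formula + medical dressings + water purification tabs: 107 kg used, total 750.
The 99 kg tied up in infant formula and medical dressings is better spent on mosquito nets + tarpaulins — total rises to 857 (109 kg).
The closest alternative, mosquito nets + tarpaulins, reaches only 839.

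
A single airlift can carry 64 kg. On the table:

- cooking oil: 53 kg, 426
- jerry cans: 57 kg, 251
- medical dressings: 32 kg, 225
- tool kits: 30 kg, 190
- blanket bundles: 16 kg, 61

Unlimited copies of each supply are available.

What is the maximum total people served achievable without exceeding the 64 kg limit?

The ratio heuristic lands on cooking oil (426) but leaves 11 kg idle.
Replace cooking oil with 2×medical dressings: the trade gains 24 net, giving 450 at 64 kg.

450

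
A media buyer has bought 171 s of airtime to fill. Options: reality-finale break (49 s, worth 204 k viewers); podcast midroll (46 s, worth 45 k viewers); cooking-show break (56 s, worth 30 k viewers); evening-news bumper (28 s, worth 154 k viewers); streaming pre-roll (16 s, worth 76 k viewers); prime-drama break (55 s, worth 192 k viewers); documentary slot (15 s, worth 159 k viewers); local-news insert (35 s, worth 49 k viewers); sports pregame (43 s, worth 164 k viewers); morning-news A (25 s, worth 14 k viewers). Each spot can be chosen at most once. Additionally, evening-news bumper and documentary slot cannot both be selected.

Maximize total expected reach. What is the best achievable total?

719

Best packing: reality-finale break + prime-drama break + documentary slot + sports pregame — 162 s, 719 total.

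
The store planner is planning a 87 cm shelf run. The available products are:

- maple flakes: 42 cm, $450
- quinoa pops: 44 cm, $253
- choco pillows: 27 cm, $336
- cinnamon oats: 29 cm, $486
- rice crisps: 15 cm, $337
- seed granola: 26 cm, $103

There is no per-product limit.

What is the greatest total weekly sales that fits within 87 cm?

1685

Taking 5×rice crisps: 75 cm used, 1685 in weekly sales.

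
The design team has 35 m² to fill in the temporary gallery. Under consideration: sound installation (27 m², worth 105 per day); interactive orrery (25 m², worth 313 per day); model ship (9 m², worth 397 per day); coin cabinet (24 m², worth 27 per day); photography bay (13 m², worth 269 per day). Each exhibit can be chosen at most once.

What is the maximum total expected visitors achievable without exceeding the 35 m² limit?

Greedy by ratio would take model ship + photography bay: 22 m² used, total 666.
Dropping photography bay frees 13 m²; slotting in interactive orrery (25 m²) lifts the total to 710 at 34 m².

710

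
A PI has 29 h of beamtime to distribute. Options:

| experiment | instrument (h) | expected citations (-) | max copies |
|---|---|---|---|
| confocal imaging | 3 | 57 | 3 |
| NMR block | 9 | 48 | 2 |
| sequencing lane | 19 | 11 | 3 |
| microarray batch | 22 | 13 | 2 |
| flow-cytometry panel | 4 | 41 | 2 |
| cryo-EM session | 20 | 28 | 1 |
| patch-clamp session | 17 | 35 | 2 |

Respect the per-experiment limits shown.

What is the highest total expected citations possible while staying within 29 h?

301

Ranking by ratio (expected citations/h): confocal imaging 19.00, flow-cytometry panel 10.25, NMR block 5.33.
3×confocal imaging + NMR block + 2×flow-cytometry panel uses 26 of the 29 h and totals 301.
Nothing else within 29 h beats 301.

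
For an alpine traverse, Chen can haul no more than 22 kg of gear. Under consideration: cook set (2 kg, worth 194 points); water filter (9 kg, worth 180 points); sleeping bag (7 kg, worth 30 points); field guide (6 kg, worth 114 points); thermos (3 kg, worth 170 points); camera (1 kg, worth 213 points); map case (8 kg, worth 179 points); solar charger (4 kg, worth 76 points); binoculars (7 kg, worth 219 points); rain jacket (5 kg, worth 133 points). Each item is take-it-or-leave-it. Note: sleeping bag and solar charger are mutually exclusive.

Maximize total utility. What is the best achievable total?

1005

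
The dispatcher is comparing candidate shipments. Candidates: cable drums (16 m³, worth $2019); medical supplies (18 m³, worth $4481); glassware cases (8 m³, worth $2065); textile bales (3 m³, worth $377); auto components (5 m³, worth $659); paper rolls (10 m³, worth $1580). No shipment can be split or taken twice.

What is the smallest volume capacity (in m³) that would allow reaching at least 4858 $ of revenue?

21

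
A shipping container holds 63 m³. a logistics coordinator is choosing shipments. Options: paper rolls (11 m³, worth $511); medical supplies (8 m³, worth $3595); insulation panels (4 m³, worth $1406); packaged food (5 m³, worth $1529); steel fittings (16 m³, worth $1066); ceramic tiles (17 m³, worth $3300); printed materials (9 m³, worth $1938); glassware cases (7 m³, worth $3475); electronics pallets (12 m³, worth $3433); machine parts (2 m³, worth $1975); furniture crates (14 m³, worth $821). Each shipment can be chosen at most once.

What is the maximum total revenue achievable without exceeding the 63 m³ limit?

Taking the top-ratio shipments first gives medical supplies + insulation panels + packaged food + steel fittings + printed materials + glassware cases + electronics pallets + machine parts for 18417 (63 m³).
The 20 m³ tied up in insulation panels and steel fittings is better spent on ceramic tiles — total rises to 19245 (60 m³).
Next best is medical supplies + insulation panels + ceramic tiles + printed materials + glassware cases + electronics pallets + machine parts at 19122 (59 m³) — short by 123.

19245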